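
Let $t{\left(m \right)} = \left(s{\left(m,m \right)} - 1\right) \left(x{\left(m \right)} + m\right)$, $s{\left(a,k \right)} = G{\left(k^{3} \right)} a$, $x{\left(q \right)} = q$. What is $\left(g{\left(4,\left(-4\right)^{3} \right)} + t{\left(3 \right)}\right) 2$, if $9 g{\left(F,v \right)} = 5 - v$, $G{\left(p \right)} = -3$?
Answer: $- \frac{314}{3} \approx -104.67$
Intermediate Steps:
$s{\left(a,k \right)} = - 3 a$
$t{\left(m \right)} = 2 m \left(-1 - 3 m\right)$ ($t{\left(m \right)} = \left(- 3 m - 1\right) \left(m + m\right) = \left(-1 - 3 m\right) 2 m = 2 m \left(-1 - 3 m\right)$)
$g{\left(F,v \right)} = \frac{5}{9} - \frac{v}{9}$ ($g{\left(F,v \right)} = \frac{5 - v}{9} = \frac{5}{9} - \frac{v}{9}$)
$\left(g{\left(4,\left(-4\right)^{3} \right)} + t{\left(3 \right)}\right) 2 = \left(\left(\frac{5}{9} - \frac{\left(-4\right)^{3}}{9}\right) + 2 \cdot 3 \left(-1 - 9\right)\right) 2 = \left(\left(\frac{5}{9} - - \frac{64}{9}\right) + 2 \cdot 3 \left(-1 - 9\right)\right) 2 = \left(\left(\frac{5}{9} + \frac{64}{9}\right) + 2 \cdot 3 \left(-10\right)\right) 2 = \left(\frac{23}{3} - 60\right) 2 = \left(- \frac{157}{3}\right) 2 = - \frac{314}{3}$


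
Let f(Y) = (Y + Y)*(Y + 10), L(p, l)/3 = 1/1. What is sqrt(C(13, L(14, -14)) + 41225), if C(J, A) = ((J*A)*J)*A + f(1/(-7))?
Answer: 4*sqrt(130901)/7 ≈ 206.74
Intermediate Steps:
L(p, l) = 3 (L(p, l) = 3/1 = 3*1 = 3)
f(Y) = 2*Y*(10 + Y) (f(Y) = (2*Y)*(10 + Y) = 2*Y*(10 + Y))
C(J, A) = -138/49 + A**2*J**2 (C(J, A) = ((J*A)*J)*A + 2*(10 + 1/(-7))/(-7) = ((A*J)*J)*A + 2*(-1/7)*(10 - 1/7) = (A*J**2)*A + 2*(-1/7)*(69/7) = A**2*J**2 - 138/49 = -138/49 + A**2*J**2)
sqrt(C(13, L(14, -14)) + 41225) = sqrt((-138/49 + 3**2*13**2) + 41225) = sqrt((-138/49 + 9*169) + 41225) = sqrt((-138/49 + 1521) + 41225) = sqrt(74391/49 + 41225) = sqrt(2094416/49) = 4*sqrt(130901)/7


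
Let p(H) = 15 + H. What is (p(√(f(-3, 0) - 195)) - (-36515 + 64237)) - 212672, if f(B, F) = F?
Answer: -240379 + I*√195 ≈ -2.4038e+5 + 13.964*I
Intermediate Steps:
(p(√(f(-3, 0) - 195)) - (-36515 + 64237)) - 212672 = ((15 + √(0 - 195)) - (-36515 + 64237)) - 212672 = ((15 + √(-195)) - 1*27722) - 212672 = ((15 + I*√195) - 27722) - 212672 = (-27707 + I*√195) - 212672 = -240379 + I*√195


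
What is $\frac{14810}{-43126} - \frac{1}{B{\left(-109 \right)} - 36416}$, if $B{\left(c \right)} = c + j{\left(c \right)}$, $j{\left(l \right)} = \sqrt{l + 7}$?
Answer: $- \frac{3292681056620}{9588891633767} + \frac{i \sqrt{102}}{1334075727} \approx -0.34338 + 7.5704 \cdot 10^{-9} i$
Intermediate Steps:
$j{\left(l \right)} = \sqrt{7 + l}$
$B{\left(c \right)} = c + \sqrt{7 + c}$
$\frac{14810}{-43126} - \frac{1}{B{\left(-109 \right)} - 36416} = \frac{14810}{-43126} - \frac{1}{\left(-109 + \sqrt{7 - 109}\right) - 36416} = 14810 \left(- \frac{1}{43126}\right) - \frac{1}{\left(-109 + \sqrt{-102}\right) - 36416} = - \frac{7405}{21563} - \frac{1}{\left(-109 + i \sqrt{102}\right) - 36416} = - \frac{7405}{21563} - \frac{1}{-36525 + i \sqrt{102}}$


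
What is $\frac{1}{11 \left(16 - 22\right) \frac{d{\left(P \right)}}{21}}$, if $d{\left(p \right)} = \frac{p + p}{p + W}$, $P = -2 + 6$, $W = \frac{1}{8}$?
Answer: $- \frac{21}{128} \approx -0.16406$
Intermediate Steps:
$W = \frac{1}{8} \approx 0.125$
$P = 4$
$d{\left(p \right)} = \frac{2 p}{\frac{1}{8} + p}$ ($d{\left(p \right)} = \frac{p + p}{p + \frac{1}{8}} = \frac{2 p}{\frac{1}{8} + p}$)
$\frac{1}{11 \left(16 - 22\right) \frac{d{\left(P \right)}}{21}} = \frac{1}{11 \left(16 - 22\right) \frac{16 \cdot 4 \frac{1}{1 + 8 \cdot 4}}{21}} = \frac{1}{11 \left(-6\right) 16 \cdot 4 \frac{1}{1 + 32} \cdot \frac{1}{21}} = \frac{1}{\left(-66\right) 16 \cdot 4 \cdot \frac{1}{33} \cdot \frac{1}{21}} = \frac{1}{\left(-66\right) \frac{64}{33} \cdot \frac{1}{21}} = \frac{1}{\left(-66\right) \frac{64}{693}} = \frac{1}{- \frac{128}{21}} = - \frac{21}{128}$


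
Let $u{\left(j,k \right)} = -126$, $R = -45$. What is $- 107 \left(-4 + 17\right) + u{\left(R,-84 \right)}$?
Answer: $-1517$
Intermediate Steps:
$- 107 \left(-4 + 17\right) + u{\left(R,-84 \right)} = - 107 \left(-4 + 17\right) - 126 = \left(-107\right) 13 - 126 = -1391 - 126 = -1517$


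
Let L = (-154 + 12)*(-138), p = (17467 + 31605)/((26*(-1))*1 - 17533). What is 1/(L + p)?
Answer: 17559/344037092 ≈ 5.1038e-5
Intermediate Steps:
p = -49072/17559 (p = 49072/(-26*1 - 17533) = 49072/(-26 - 17533) = 49072/(-17559) = 49072*(-1/17559) = -49072/17559 ≈ -2.7947)
L = 19596 (L = -142*(-138) = 19596)
1/(L + p) = 1/(19596 - 49072/17559) = 1/(344037092/17559) = 17559/344037092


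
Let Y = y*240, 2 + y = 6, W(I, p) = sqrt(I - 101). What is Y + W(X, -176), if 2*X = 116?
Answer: 960 + I*sqrt(43) ≈ 960.0 + 6.5574*I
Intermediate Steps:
X = 58 (X = (1/2)*116 = 58)
W(I, p) = sqrt(-101 + I)
y = 4 (y = -2 + 6 = 4)
Y = 960 (Y = 4*240 = 960)
Y + W(X, -176) = 960 + sqrt(-101 + 58) = 960 + sqrt(-43) = 960 + I*sqrt(43)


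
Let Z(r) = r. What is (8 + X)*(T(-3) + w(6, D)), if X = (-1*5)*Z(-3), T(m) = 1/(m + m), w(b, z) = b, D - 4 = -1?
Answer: 805/6 ≈ 134.17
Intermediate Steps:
D = 3 (D = 4 - 1 = 3)
T(m) = 1/(2*m)
X = 15 (X = -1*5*(-3) = -5*(-3) = 15)
(8 + X)*(T(-3) + w(6, D)) = (8 + 15)*((½)/(-3) + 6) = 23*((½)*(-⅓) + 6) = 23*(-⅙ + 6) = 23*(35/6) = 805/6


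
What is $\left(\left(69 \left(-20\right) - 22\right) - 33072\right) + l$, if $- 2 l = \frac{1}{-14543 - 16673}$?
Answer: $- \frac{2152280767}{62432} \approx -34474.0$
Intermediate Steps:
$l = \frac{1}{62432}$ ($l = - \frac{1}{2 \left(-14543 - 16673\right)} = - \frac{1}{2 \left(-31216\right)} = \left(- \frac{1}{2}\right) \left(- \frac{1}{31216}\right) = \frac{1}{62432} \approx 1.6017 \cdot 10^{-5}$)
$\left(\left(69 \left(-20\right) - 22\right) - 33072\right) + l = \left(\left(69 \left(-20\right) - 22\right) - 33072\right) + \frac{1}{62432} = \left(\left(-1380 - 22\right) - 33072\right) + \frac{1}{62432} = \left(-1402 - 33072\right) + \frac{1}{62432} = -34474 + \frac{1}{62432} = - \frac{2152280767}{62432}$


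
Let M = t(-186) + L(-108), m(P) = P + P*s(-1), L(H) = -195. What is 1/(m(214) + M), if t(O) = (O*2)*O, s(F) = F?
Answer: 1/68997 ≈ 1.4493e-5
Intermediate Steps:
t(O) = 2*O**2 (t(O) = (2*O)*O = 2*O**2)
m(P) = 0 (m(P) = P + P*(-1) = P - P = 0)
M = 68997 (M = 2*(-186)**2 - 195 = 2*34596 - 195 = 69192 - 195 = 68997)
1/(m(214) + M) = 1/(0 + 68997) = 1/68997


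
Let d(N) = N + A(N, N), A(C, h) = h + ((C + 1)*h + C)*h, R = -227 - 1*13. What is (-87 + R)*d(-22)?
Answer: 3179748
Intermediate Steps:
R = -240 (R = -227 - 13 = -240)
A(C, h) = h + h*(C + h*(1 + C)) (A(C, h) = h + ((1 + C)*h + C)*h = h + (h*(1 + C) + C)*h = h + (C + h*(1 + C))*h = h + h*(C + h*(1 + C)))
d(N) = N + N*(1 + N**2 + 2*N) (d(N) = N + N*(1 + N + N + N*N) = N + N*(1 + N + N + N**2) = N + N*(1 + N**2 + 2*N))
(-87 + R)*d(-22) = (-87 - 240)*(-22*(2 + (-22)**2 + 2*(-22))) = -(-7194)*(2 + 484 - 44) = -(-7194)*442 = -327*(-9724) = 3179748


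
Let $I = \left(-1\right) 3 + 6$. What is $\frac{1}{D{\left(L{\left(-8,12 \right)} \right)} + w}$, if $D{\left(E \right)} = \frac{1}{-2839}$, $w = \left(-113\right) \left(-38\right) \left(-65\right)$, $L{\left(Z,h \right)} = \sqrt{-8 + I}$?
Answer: $- \frac{2839}{792393291} \approx -3.5828 \cdot 10^{-6}$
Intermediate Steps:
$I = 3$ ($I = -3 + 6 = 3$)
$L{\left(Z,h \right)} = i \sqrt{5}$ ($L{\left(Z,h \right)} = \sqrt{-8 + 3} = \sqrt{-5} = i \sqrt{5}$)
$w = -279110$ ($w = 4294 \left(-65\right) = -279110$)
$D{\left(E \right)} = - \frac{1}{2839}$
$\frac{1}{D{\left(L{\left(-8,12 \right)} \right)} + w} = \frac{1}{- \frac{1}{2839} - 279110} = \frac{1}{- \frac{792393291}{2839}} = - \frac{2839}{792393291}$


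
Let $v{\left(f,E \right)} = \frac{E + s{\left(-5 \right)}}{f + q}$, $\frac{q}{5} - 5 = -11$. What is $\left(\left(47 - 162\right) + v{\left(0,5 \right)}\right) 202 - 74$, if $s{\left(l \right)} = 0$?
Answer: $- \frac{70013}{3} \approx -23338.0$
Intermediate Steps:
$q = -30$ ($q = 25 + 5 \left(-11\right) = 25 - 55 = -30$)
$v{\left(f,E \right)} = \frac{E}{-30 + f}$ ($v{\left(f,E \right)} = \frac{E + 0}{f - 30} = \frac{E}{-30 + f}$)
$\left(\left(47 - 162\right) + v{\left(0,5 \right)}\right) 202 - 74 = \left(\left(47 - 162\right) + \frac{5}{-30 + 0}\right) 202 - 74 = \left(-115 + \frac{5}{-30}\right) 202 - 74 = \left(-115 + 5 \left(- \frac{1}{30}\right)\right) 202 - 74 = \left(-115 - \frac{1}{6}\right) 202 - 74 = \left(- \frac{691}{6}\right) 202 - 74 = - \frac{69791}{3} - 74 = - \frac{70013}{3}$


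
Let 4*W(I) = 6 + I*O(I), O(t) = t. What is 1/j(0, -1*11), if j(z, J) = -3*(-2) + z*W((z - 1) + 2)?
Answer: ⅙ ≈ 0.16667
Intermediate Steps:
W(I) = 3/2 + I²/4 (W(I) = (6 + I*I)/4 = (6 + I²)/4 = 3/2 + I²/4)
j(z, J) = 6 + z*(3/2 + (1 + z)²/4) (j(z, J) = -3*(-2) + z*(3/2 + ((z - 1) + 2)²/4) = 6 + z*(3/2 + ((-1 + z) + 2)²/4) = 6 + z*(3/2 + (1 + z)²/4))
1/j(0, -1*11) = 1/(6 + (¼)*0*(6 + (1 + 0)²)) = 1/(6 + (¼)*0*(6 + 1²)) = 1/(6 + (¼)*0*(6 + 1)) = 1/(6 + (¼)*0*7) = 1/(6 + 0) = 1/6 = ⅙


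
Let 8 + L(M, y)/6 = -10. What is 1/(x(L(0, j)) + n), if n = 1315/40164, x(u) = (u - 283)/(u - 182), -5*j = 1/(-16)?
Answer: 5823780/8042737 ≈ 0.72410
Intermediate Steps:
j = 1/80 (j = -1/5/(-16) = -1/5*(-1/16) = 1/80 ≈ 0.012500)
L(M, y) = -108 (L(M, y) = -48 + 6*(-10) = -48 - 60 = -108)
x(u) = (-283 + u)/(-182 + u)
n = 1315/40164 (n = 1315*(1/40164) = 1315/40164 ≈ 0.032741)
1/(x(L(0, j)) + n) = 1/((-283 - 108)/(-182 - 108) + 1315/40164) = 1/(-391/(-290) + 1315/40164) = 1/(-1/290*(-391) + 1315/40164) = 1/(391/290 + 1315/40164) = 1/(8042737/5823780) = 5823780/8042737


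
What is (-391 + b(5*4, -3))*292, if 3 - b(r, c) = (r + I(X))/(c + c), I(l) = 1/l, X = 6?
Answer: -1010831/9 ≈ -1.1231e+5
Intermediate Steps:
b(r, c) = 3 - (⅙ + r)/(2*c) (b(r, c) = 3 - (r + 1/6)/(c + c) = 3 - (r + ⅙)/(2*c) = 3 - (⅙ + r)*1/(2*c) = 3 - (⅙ + r)/(2*c))
(-391 + b(5*4, -3))*292 = (-391 + (1/12)*(-1 - 30*4 + 36*(-3))/(-3))*292 = (-391 + (1/12)*(-⅓)*(-1 - 6*20 - 108))*292 = (-391 + (1/12)*(-⅓)*(-1 - 120 - 108))*292 = (-391 + (1/12)*(-⅓)*(-229))*292 = (-391 + 229/36)*292 = -13847/36*292 = -1010831/9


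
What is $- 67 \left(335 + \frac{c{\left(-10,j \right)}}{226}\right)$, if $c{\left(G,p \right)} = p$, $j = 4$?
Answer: $- \frac{2536419}{113} \approx -22446.0$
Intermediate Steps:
$- 67 \left(335 + \frac{c{\left(-10,j \right)}}{226}\right) = - 67 \left(335 + \frac{4}{226}\right) = - 67 \left(335 + 4 \cdot \frac{1}{226}\right) = - 67 \left(335 + \frac{2}{113}\right) = \left(-67\right) \frac{37857}{113} = - \frac{2536419}{113}$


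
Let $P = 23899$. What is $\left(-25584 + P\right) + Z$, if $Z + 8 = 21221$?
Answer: $19528$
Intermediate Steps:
$Z = 21213$ ($Z = -8 + 21221 = 21213$)
$\left(-25584 + P\right) + Z = \left(-25584 + 23899\right) + 21213 = -1685 + 21213 = 19528$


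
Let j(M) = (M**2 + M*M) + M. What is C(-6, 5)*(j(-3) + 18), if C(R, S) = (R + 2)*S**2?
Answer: -3300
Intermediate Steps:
j(M) = M + 2*M**2 (j(M) = (M**2 + M**2) + M = 2*M**2 + M = M + 2*M**2)
C(R, S) = S**2*(2 + R) (C(R, S) = (2 + R)*S**2 = S**2*(2 + R))
C(-6, 5)*(j(-3) + 18) = (5**2*(2 - 6))*(-3*(1 + 2*(-3)) + 18) = (25*(-4))*(-3*(1 - 6) + 18) = -100*(-3*(-5) + 18) = -100*(15 + 18) = -100*33 = -3300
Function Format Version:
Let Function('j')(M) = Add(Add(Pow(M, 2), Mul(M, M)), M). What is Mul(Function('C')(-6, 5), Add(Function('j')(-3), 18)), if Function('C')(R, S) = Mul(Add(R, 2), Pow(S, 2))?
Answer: -3300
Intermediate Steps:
Function('j')(M) = Add(M, Mul(2, Pow(M, 2))) (Function('j')(M) = Add(Add(Pow(M, 2), Pow(M, 2)), M) = Add(Mul(2, Pow(M, 2)), M) = Add(M, Mul(2, Pow(M, 2))))
Function('C')(R, S) = Mul(Pow(S, 2), Add(2, R)) (Function('C')(R, S) = Mul(Add(2, R), Pow(S, 2)) = Mul(Pow(S, 2), Add(2, R)))
Mul(Function('C')(-6, 5), Add(Function('j')(-3), 18)) = Mul(Mul(Pow(5, 2), Add(2, -6)), Add(Mul(-3, Add(1, Mul(2, -3))), 18)) = Mul(Mul(25, -4), Add(Mul(-3, Add(1, -6)), 18)) = Mul(-100, Add(Mul(-3, -5), 18)) = Mul(-100, Add(15, 18)) = Mul(-100, 33) = -3300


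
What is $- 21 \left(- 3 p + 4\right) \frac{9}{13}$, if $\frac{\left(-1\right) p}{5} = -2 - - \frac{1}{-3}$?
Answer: $\frac{5859}{13} \approx 450.69$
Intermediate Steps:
$p = \frac{35}{3}$ ($p = - 5 \left(-2 - - \frac{1}{-3}\right) = - 5 \left(-2 - \left(-1\right) \left(- \frac{1}{3}\right)\right) = - 5 \left(-2 - \frac{1}{3}\right) = \left(-5\right) \left(- \frac{7}{3}\right) = \frac{35}{3} \approx 11.667$)
$- 21 \left(- 3 p + 4\right) \frac{9}{13} = - 21 \left(\left(-3\right) \frac{35}{3} + 4\right) \frac{9}{13} = - 21 \left(-35 + 4\right) 9 \cdot \frac{1}{13} = \left(-21\right) \left(-31\right) \frac{9}{13} = 651 \cdot \frac{9}{13} = \frac{5859}{13}$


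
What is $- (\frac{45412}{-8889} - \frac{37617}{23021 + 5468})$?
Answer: $\frac{1628119981}{253238721} \approx 6.4292$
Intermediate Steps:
$- (\frac{45412}{-8889} - \frac{37617}{23021 + 5468}) = - (45412 \left(- \frac{1}{8889}\right) - \frac{37617}{28489}) = - (- \frac{45412}{8889} - \frac{37617}{28489}) = \left(-1\right) \left(- \frac{1628119981}{253238721}\right) = \frac{1628119981}{253238721}$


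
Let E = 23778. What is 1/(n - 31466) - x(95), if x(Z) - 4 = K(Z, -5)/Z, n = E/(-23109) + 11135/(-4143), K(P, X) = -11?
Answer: -370593316191108/95409422814515 ≈ -3.8842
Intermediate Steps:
n = -118610323/31913529 (n = 23778/(-23109) + 11135/(-4143) = 23778*(-1/23109) + 11135*(-1/4143) = -7926/7703 - 11135/4143 = -118610323/31913529 ≈ -3.7166)
x(Z) = 4 - 11/Z
1/(n - 31466) - x(95) = 1/(-118610323/31913529 - 31466) - (4 - 11/95) = 1/(-1004309713837/31913529) - (4 - 11*1/95) = -31913529/1004309713837 - (4 - 11/95) = -31913529/1004309713837 - 1*369/95 = -31913529/1004309713837 - 369/95 = -370593316191108/95409422814515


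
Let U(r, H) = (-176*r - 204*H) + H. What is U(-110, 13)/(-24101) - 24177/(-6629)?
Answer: 67406624/22823647 ≈ 2.9534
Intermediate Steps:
U(r, H) = -203*H - 176*r (U(r, H) = (-204*H - 176*r) + H = -203*H - 176*r)
U(-110, 13)/(-24101) - 24177/(-6629) = (-203*13 - 176*(-110))/(-24101) - 24177/(-6629) = (-2639 + 19360)*(-1/24101) - 24177*(-1/6629) = 16721*(-1/24101) + 24177/6629 = -16721/24101 + 24177/6629 = 67406624/22823647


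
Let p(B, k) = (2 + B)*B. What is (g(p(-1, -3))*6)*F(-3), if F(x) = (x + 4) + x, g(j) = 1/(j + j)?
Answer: 6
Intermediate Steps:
p(B, k) = B*(2 + B)
g(j) = 1/(2*j)
F(x) = 4 + 2*x (F(x) = (4 + x) + x = 4 + 2*x)
(g(p(-1, -3))*6)*F(-3) = ((1/(2*((-(2 - 1)))))*6)*(4 + 2*(-3)) = ((1/(2*((-1*1))))*6)*(4 - 6) = (((1/2)/(-1))*6)*(-2) = (((1/2)*(-1))*6)*(-2) = -1/2*6*(-2) = -3*(-2) = 6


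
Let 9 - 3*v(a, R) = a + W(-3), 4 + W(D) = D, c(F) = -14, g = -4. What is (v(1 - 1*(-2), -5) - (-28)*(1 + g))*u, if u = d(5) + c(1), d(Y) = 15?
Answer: -239/3 ≈ -79.667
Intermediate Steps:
W(D) = -4 + D
v(a, R) = 16/3 - a/3 (v(a, R) = 3 - (a + (-4 - 3))/3 = 3 - (a - 7)/3 = 3 - (-7 + a)/3 = 3 + (7/3 - a/3) = 16/3 - a/3)
u = 1 (u = 15 - 14 = 1)
(v(1 - 1*(-2), -5) - (-28)*(1 + g))*u = ((16/3 - (1 - 1*(-2))/3) - (-28)*(1 - 4))*1 = ((16/3 - (1 + 2)/3) - (-28)*(-3))*1 = ((16/3 - 1/3*3) - 7*12)*1 = ((16/3 - 1) - 84)*1 = (13/3 - 84)*1 = -239/3*1 = -239/3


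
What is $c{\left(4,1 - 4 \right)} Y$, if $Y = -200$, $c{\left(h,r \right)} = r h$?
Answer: $2400$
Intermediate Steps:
$c{\left(h,r \right)} = h r$
$c{\left(4,1 - 4 \right)} Y = 4 \left(1 - 4\right) \left(-200\right) = 4 \left(-3\right) \left(-200\right) = \left(-12\right) \left(-200\right) = 2400$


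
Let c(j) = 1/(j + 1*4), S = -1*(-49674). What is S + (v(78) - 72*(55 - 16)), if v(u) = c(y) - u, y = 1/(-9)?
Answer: 1637589/35 ≈ 46788.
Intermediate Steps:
S = 49674
y = -1/9 ≈ -0.11111
c(j) = 1/(4 + j) (c(j) = 1/(j + 4) = 1/(4 + j))
v(u) = 9/35 - u (v(u) = 1/(4 - 1/9) - u = 1/(35/9) - u = 9/35 - u)
S + (v(78) - 72*(55 - 16)) = 49674 + ((9/35 - 1*78) - 72*(55 - 16)) = 49674 + ((9/35 - 78) - 72*39) = 49674 + (-2721/35 - 2808) = 49674 - 101001/35 = 1637589/35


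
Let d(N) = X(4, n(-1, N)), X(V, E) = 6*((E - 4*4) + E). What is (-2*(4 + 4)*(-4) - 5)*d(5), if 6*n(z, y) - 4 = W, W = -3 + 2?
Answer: -5310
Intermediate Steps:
W = -1
n(z, y) = ½ (n(z, y) = ⅔ + (⅙)*(-1) = ⅔ - ⅙ = ½)
X(V, E) = -96 + 12*E (X(V, E) = 6*((E - 16) + E) = 6*((-16 + E) + E) = 6*(-16 + 2*E) = -96 + 12*E)
d(N) = -90 (d(N) = -96 + 12*(½) = -96 + 6 = -90)
(-2*(4 + 4)*(-4) - 5)*d(5) = (-2*(4 + 4)*(-4) - 5)*(-90) = (-2*8*(-4) - 5)*(-90) = (-16*(-4) - 5)*(-90) = (64 - 5)*(-90) = 59*(-90) = -5310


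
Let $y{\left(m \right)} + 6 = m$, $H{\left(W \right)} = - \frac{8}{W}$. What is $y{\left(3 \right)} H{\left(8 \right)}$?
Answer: $3$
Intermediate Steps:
$y{\left(m \right)} = -6 + m$
$y{\left(3 \right)} H{\left(8 \right)} = \left(-6 + 3\right) \left(- \frac{8}{8}\right) = - 3 \left(\left(-8\right) \frac{1}{8}\right) = \left(-3\right) \left(-1\right) = 3$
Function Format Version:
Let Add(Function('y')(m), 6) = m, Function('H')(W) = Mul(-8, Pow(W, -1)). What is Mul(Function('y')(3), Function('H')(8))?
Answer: 3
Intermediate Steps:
Function('y')(m) = Add(-6, m)
Mul(Function('y')(3), Function('H')(8)) = Mul(Add(-6, 3), Mul(-8, Pow(8, -1))) = Mul(-3, Mul(-8, Rational(1, 8))) = Mul(-3, -1) = 3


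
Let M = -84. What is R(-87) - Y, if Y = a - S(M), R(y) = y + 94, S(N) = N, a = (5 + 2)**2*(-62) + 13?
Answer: 2948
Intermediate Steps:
a = -3025 (a = 7**2*(-62) + 13 = 49*(-62) + 13 = -3038 + 13 = -3025)
R(y) = 94 + y
Y = -2941 (Y = -3025 - 1*(-84) = -3025 + 84 = -2941)
R(-87) - Y = (94 - 87) - 1*(-2941) = 7 + 2941 = 2948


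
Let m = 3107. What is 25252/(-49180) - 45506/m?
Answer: -579110761/38200565 ≈ -15.160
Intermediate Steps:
25252/(-49180) - 45506/m = 25252/(-49180) - 45506/3107 = 25252*(-1/49180) - 45506*1/3107 = -6313/12295 - 45506/3107 = -579110761/38200565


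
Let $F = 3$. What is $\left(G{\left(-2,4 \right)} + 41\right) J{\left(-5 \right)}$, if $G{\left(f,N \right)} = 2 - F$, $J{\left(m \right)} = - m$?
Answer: $200$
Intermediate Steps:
$G{\left(f,N \right)} = -1$ ($G{\left(f,N \right)} = 2 - 3 = -1$)
$\left(G{\left(-2,4 \right)} + 41\right) J{\left(-5 \right)} = \left(-1 + 41\right) \left(\left(-1\right) \left(-5\right)\right) = 40 \cdot 5 = 200$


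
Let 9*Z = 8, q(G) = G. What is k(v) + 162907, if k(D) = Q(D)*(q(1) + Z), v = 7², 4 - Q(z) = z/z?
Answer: 488738/3 ≈ 1.6291e+5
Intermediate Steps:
Q(z) = 3 (Q(z) = 4 - z/z = 4 - 1*1 = 4 - 1 = 3)
v = 49
Z = 8/9 (Z = (⅑)*8 = 8/9 ≈ 0.88889)
k(D) = 17/3 (k(D) = 3*(1 + 8/9) = 3*(17/9) = 17/3)
k(v) + 162907 = 17/3 + 162907 = 488738/3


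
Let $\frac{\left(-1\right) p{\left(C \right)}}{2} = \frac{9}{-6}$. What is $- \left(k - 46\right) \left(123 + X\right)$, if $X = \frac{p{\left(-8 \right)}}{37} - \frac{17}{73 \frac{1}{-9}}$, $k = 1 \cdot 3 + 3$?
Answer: $\frac{13524120}{2701} \approx 5007.1$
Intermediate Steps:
$p{\left(C \right)} = 3$ ($p{\left(C \right)} = - 2 \frac{9}{-6} = - 2 \cdot 9 \left(- \frac{1}{6}\right) = \left(-2\right) \left(- \frac{3}{2}\right) = 3$)
$k = 6$ ($k = 3 + 3 = 6$)
$X = \frac{5880}{2701}$ ($X = \frac{3}{37} - \frac{17}{73 \frac{1}{-9}} = 3 \cdot \frac{1}{37} - \frac{17}{73 \left(- \frac{1}{9}\right)} = \frac{3}{37} - \frac{17}{- \frac{73}{9}} = \frac{3}{37} - - \frac{153}{73} = \frac{3}{37} + \frac{153}{73} = \frac{5880}{2701} \approx 2.177$)
$- \left(k - 46\right) \left(123 + X\right) = - \left(6 - 46\right) \left(123 + \frac{5880}{2701}\right) = - \frac{\left(-40\right) 338103}{2701} = \left(-1\right) \left(- \frac{13524120}{2701}\right) = \frac{13524120}{2701}$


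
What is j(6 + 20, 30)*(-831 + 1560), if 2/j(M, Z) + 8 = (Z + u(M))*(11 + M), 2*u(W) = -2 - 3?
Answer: 972/673 ≈ 1.4443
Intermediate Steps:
u(W) = -5/2 (u(W) = (-2 - 3)/2 = (½)*(-5) = -5/2)
j(M, Z) = 2/(-8 + (11 + M)*(-5/2 + Z)) (j(M, Z) = 2/(-8 + (Z - 5/2)*(11 + M)) = 2/(-8 + (-5/2 + Z)*(11 + M)) = 2/(-8 + (11 + M)*(-5/2 + Z)))
j(6 + 20, 30)*(-831 + 1560) = (4/(-71 - 5*(6 + 20) + 22*30 + 2*(6 + 20)*30))*(-831 + 1560) = (4/(-71 - 5*26 + 660 + 2*26*30))*729 = (4/(-71 - 130 + 660 + 1560))*729 = (4/2019)*729 = 972/673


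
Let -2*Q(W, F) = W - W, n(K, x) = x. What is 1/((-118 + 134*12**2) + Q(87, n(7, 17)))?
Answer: 1/19178 ≈ 5.2143e-5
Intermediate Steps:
Q(W, F) = 0 (Q(W, F) = -(W - W)/2 = -1/2*0 = 0)
1/((-118 + 134*12**2) + Q(87, n(7, 17))) = 1/((-118 + 134*12**2) + 0) = 1/((-118 + 134*144) + 0) = 1/((-118 + 19296) + 0) = 1/(19178 + 0) = 1/19178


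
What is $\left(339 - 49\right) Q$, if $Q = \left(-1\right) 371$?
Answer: $-107590$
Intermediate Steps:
$Q = -371$
$\left(339 - 49\right) Q = \left(339 - 49\right) \left(-371\right) = 290 \left(-371\right) = -107590$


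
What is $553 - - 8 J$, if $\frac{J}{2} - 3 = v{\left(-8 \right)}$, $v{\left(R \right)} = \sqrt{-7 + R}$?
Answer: $601 + 16 i \sqrt{15} \approx 601.0 + 61.968 i$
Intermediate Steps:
$J = 6 + 2 i \sqrt{15}$ ($J = 6 + 2 \sqrt{-7 - 8} = 6 + 2 \sqrt{-15} = 6 + 2 i \sqrt{15} \approx 6.0 + 7.746 i$)
$553 - - 8 J = 553 - - 8 \left(6 + 2 i \sqrt{15}\right) = 553 - \left(-48 - 16 i \sqrt{15}\right) = 553 + \left(48 + 16 i \sqrt{15}\right) = 601 + 16 i \sqrt{15}$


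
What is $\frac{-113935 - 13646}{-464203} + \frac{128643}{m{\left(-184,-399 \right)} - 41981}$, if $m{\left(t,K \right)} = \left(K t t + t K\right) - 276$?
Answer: $\frac{1659741789156}{6256242549155} \approx 0.26529$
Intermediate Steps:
$m{\left(t,K \right)} = -276 + K t + K t^{2}$ ($m{\left(t,K \right)} = \left(K t^{2} + K t\right) - 276 = \left(K t + K t^{2}\right) - 276 = -276 + K t + K t^{2}$)
$\frac{-113935 - 13646}{-464203} + \frac{128643}{m{\left(-184,-399 \right)} - 41981} = \frac{-113935 - 13646}{-464203} + \frac{128643}{\left(-276 - -73416 - 399 \left(-184\right)^{2}\right) - 41981} = \left(-113935 - 13646\right) \left(- \frac{1}{464203}\right) + \frac{128643}{\left(-276 + 73416 - 13508544\right) - 41981} = \left(-127581\right) \left(- \frac{1}{464203}\right) + \frac{128643}{\left(-276 + 73416 - 13508544\right) - 41981} = \frac{127581}{464203} + \frac{128643}{-13435404 - 41981} = \frac{127581}{464203} + \frac{128643}{-13477385} = \frac{127581}{464203} + 128643 \left(- \frac{1}{13477385}\right) = \frac{127581}{464203} - \frac{128643}{13477385} = \frac{1659741789156}{6256242549155}$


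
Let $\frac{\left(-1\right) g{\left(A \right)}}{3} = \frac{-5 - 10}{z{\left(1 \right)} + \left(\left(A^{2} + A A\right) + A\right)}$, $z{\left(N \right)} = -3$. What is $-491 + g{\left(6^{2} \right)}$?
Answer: $- \frac{85922}{175} \approx -490.98$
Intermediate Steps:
$g{\left(A \right)} = \frac{45}{-3 + A + 2 A^{2}}$ ($g{\left(A \right)} = - 3 \frac{-5 - 10}{-3 + \left(\left(A^{2} + A A\right) + A\right)} = - 3 \left(- \frac{15}{-3 + \left(\left(A^{2} + A^{2}\right) + A\right)}\right) = - 3 \left(- \frac{15}{-3 + \left(2 A^{2} + A\right)}\right) = - 3 \left(- \frac{15}{-3 + \left(A + 2 A^{2}\right)}\right) = - 3 \left(- \frac{15}{-3 + A + 2 A^{2}}\right) = \frac{45}{-3 + A + 2 A^{2}}$)
$-491 + g{\left(6^{2} \right)} = -491 + \frac{45}{-3 + 6^{2} + 2 \left(6^{2}\right)^{2}} = -491 + \frac{45}{-3 + 36 + 2 \cdot 36^{2}} = -491 + \frac{45}{-3 + 36 + 2 \cdot 1296} = -491 + \frac{45}{-3 + 36 + 2592} = -491 + \frac{45}{2625} = -491 + 45 \cdot \frac{1}{2625} = -491 + \frac{3}{175} = - \frac{85922}{175}$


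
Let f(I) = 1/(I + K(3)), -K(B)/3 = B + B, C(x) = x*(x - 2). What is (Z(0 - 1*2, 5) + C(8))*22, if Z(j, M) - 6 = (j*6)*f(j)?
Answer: 6006/5 ≈ 1201.2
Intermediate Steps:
C(x) = x*(-2 + x)
K(B) = -6*B (K(B) = -3*(B + B) = -6*B)
f(I) = 1/(-18 + I) (f(I) = 1/(I - 6*3) = 1/(I - 18) = 1/(-18 + I))
Z(j, M) = 6 + 6*j/(-18 + j) (Z(j, M) = 6 + (j*6)/(-18 + j) = 6 + (6*j)/(-18 + j) = 6 + 6*j/(-18 + j))
(Z(0 - 1*2, 5) + C(8))*22 = (12*(-9 + (0 - 1*2))/(-18 + (0 - 1*2)) + 8*(-2 + 8))*22 = (12*(-9 + (0 - 2))/(-18 + (0 - 2)) + 8*6)*22 = (12*(-9 - 2)/(-18 - 2) + 48)*22 = (12*(-11)/(-20) + 48)*22 = (12*(-1/20)*(-11) + 48)*22 = (33/5 + 48)*22 = (273/5)*22 = 6006/5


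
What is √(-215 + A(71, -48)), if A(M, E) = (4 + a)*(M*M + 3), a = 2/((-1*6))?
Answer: √164517/3 ≈ 135.20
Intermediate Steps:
a = -⅓ (a = 2/(-6) = 2*(-⅙) = -⅓ ≈ -0.33333)
A(M, E) = 11 + 11*M²/3 (A(M, E) = (4 - ⅓)*(M*M + 3) = 11*(M² + 3)/3 = 11*(3 + M²)/3 = 11 + 11*M²/3)
√(-215 + A(71, -48)) = √(-215 + (11 + (11/3)*71²)) = √(-215 + (11 + (11/3)*5041)) = √(-215 + (11 + 55451/3)) = √(-215 + 55484/3) = √(54839/3) = √164517/3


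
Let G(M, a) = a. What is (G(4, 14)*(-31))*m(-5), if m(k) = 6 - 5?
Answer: -434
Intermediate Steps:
m(k) = 1
(G(4, 14)*(-31))*m(-5) = (14*(-31))*1 = -434*1 = -434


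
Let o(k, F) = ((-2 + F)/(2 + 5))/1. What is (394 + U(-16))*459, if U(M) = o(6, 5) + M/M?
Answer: 1270512/7 ≈ 1.8150e+5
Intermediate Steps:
o(k, F) = -2/7 + F/7 (o(k, F) = ((-2 + F)/7)*1 = ((-2 + F)*(1/7))*1 = (-2/7 + F/7)*1 = -2/7 + F/7)
U(M) = 10/7 (U(M) = (-2/7 + (1/7)*5) + M/M = (-2/7 + 5/7) + 1 = 3/7 + 1 = 10/7)
(394 + U(-16))*459 = (394 + 10/7)*459 = (2768/7)*459 = 1270512/7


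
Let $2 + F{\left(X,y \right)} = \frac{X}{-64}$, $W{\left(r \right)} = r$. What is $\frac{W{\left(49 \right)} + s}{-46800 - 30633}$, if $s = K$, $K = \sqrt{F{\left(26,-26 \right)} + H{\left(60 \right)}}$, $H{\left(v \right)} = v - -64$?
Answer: $- \frac{49}{77433} - \frac{\sqrt{7782}}{619464} \approx -0.00077521$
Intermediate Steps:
$F{\left(X,y \right)} = -2 - \frac{X}{64}$ ($F{\left(X,y \right)} = -2 + \frac{X}{-64} = -2 + X \left(- \frac{1}{64}\right) = -2 - \frac{X}{64}$)
$H{\left(v \right)} = 64 + v$ ($H{\left(v \right)} = v + 64 = 64 + v$)
$K = \frac{\sqrt{7782}}{8}$ ($K = \sqrt{\left(-2 - \frac{13}{32}\right) + \left(64 + 60\right)} = \sqrt{\left(-2 - \frac{13}{32}\right) + 124} = \sqrt{- \frac{77}{32} + 124} = \sqrt{\frac{3891}{32}} = \frac{\sqrt{7782}}{8} \approx 11.027$)
$s = \frac{\sqrt{7782}}{8} \approx 11.027$
$\frac{W{\left(49 \right)} + s}{-46800 - 30633} = \frac{49 + \frac{\sqrt{7782}}{8}}{-46800 - 30633} = \frac{49 + \frac{\sqrt{7782}}{8}}{-77433} = \left(49 + \frac{\sqrt{7782}}{8}\right) \left(- \frac{1}{77433}\right) = - \frac{49}{77433} - \frac{\sqrt{7782}}{619464}$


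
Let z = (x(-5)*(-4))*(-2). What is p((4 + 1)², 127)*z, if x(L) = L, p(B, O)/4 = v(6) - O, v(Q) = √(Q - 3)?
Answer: 20320 - 160*√3 ≈ 20043.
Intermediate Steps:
v(Q) = √(-3 + Q)
p(B, O) = -4*O + 4*√3 (p(B, O) = 4*(√(-3 + 6) - O) = 4*(√3 - O) = -4*O + 4*√3)
z = -40 (z = -5*(-4)*(-2) = 20*(-2) = -40)
p((4 + 1)², 127)*z = (-4*127 + 4*√3)*(-40) = (-508 + 4*√3)*(-40) = 20320 - 160*√3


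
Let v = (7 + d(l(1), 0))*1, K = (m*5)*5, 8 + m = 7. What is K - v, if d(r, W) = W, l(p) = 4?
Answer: -32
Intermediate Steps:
m = -1 (m = -8 + 7 = -1)
K = -25 (K = -1*5*5 = -5*5 = -25)
v = 7 (v = (7 + 0)*1 = 7*1 = 7)
K - v = -25 - 1*7 = -25 - 7 = -32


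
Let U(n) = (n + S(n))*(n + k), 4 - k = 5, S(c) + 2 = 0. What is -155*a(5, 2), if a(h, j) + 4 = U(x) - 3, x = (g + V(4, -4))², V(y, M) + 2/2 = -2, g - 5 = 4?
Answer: -183365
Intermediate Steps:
g = 9 (g = 5 + 4 = 9)
S(c) = -2 (S(c) = -2 + 0 = -2)
V(y, M) = -3 (V(y, M) = -1 - 2 = -3)
k = -1 (k = 4 - 1*5 = 4 - 5 = -1)
x = 36 (x = (9 - 3)² = 6² = 36)
U(n) = (-1 + n)*(-2 + n) (U(n) = (n - 2)*(n - 1) = (-2 + n)*(-1 + n) = (-1 + n)*(-2 + n))
a(h, j) = 1183 (a(h, j) = -4 + ((2 + 36² - 3*36) - 3) = -4 + ((2 + 1296 - 108) - 3) = -4 + (1190 - 3) = -4 + 1187 = 1183)
-155*a(5, 2) = -155*1183 = -183365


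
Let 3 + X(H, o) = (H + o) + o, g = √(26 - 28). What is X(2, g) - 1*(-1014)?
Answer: 1013 + 2*I*√2 ≈ 1013.0 + 2.8284*I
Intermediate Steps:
g = I*√2 (g = √(-2) = I*√2 ≈ 1.4142*I)
X(H, o) = -3 + H + 2*o (X(H, o) = -3 + ((H + o) + o) = -3 + (H + 2*o) = -3 + H + 2*o)
X(2, g) - 1*(-1014) = (-3 + 2 + 2*(I*√2)) - 1*(-1014) = (-3 + 2 + 2*I*√2) + 1014 = (-1 + 2*I*√2) + 1014 = 1013 + 2*I*√2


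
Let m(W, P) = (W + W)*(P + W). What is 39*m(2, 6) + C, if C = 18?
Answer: 1266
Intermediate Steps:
m(W, P) = 2*W*(P + W) (m(W, P) = (2*W)*(P + W) = 2*W*(P + W))
39*m(2, 6) + C = 39*(2*2*(6 + 2)) + 18 = 39*(2*2*8) + 18 = 39*32 + 18 = 1248 + 18 = 1266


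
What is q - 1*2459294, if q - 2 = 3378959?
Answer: 919667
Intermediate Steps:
q = 3378961 (q = 2 + 3378959 = 3378961)
q - 1*2459294 = 3378961 - 1*2459294 = 3378961 - 2459294 = 919667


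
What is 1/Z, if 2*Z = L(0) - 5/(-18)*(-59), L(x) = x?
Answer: -36/295 ≈ -0.12203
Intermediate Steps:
Z = -295/36 (Z = (0 - 5/(-18)*(-59))/2 = (0 - 5*(-1/18)*(-59))/2 = (0 + (5/18)*(-59))/2 = (0 - 295/18)/2 = (½)*(-295/18) = -295/36 ≈ -8.1944)
1/Z = 1/(-295/36) = -36/295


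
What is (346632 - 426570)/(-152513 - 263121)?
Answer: 39969/207817 ≈ 0.19233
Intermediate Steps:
(346632 - 426570)/(-152513 - 263121) = -79938/(-415634) = -79938*(-1/415634) = 39969/207817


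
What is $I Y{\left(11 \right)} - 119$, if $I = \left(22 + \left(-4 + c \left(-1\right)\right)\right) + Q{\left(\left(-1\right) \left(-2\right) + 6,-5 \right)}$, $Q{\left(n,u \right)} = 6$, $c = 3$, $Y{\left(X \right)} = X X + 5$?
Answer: $2527$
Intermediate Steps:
$Y{\left(X \right)} = 5 + X^{2}$ ($Y{\left(X \right)} = X^{2} + 5 = 5 + X^{2}$)
$I = 21$ ($I = \left(22 + \left(-4 + 3 \left(-1\right)\right)\right) + 6 = \left(22 - 7\right) + 6 = 15 + 6 = 21$)
$I Y{\left(11 \right)} - 119 = 21 \left(5 + 11^{2}\right) - 119 = 21 \left(5 + 121\right) - 119 = 21 \cdot 126 - 119 = 2646 - 119 = 2527$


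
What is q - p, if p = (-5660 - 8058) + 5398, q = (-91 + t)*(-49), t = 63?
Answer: 9692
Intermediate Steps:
q = 1372 (q = (-91 + 63)*(-49) = -28*(-49) = 1372)
p = -8320 (p = -13718 + 5398 = -8320)
q - p = 1372 - 1*(-8320) = 1372 + 8320 = 9692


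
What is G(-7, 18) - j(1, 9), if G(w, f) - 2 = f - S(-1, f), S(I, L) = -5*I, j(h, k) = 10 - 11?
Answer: 16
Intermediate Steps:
j(h, k) = -1
G(w, f) = -3 + f (G(w, f) = 2 + (f - (-5)*(-1)) = 2 + (f - 1*5) = 2 + (f - 5) = 2 + (-5 + f) = -3 + f)
G(-7, 18) - j(1, 9) = (-3 + 18) - 1*(-1) = 15 + 1 = 16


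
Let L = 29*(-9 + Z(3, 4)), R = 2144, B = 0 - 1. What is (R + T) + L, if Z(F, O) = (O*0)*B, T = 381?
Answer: 2264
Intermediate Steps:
B = -1
Z(F, O) = 0 (Z(F, O) = (O*0)*(-1) = 0*(-1) = 0)
L = -261 (L = 29*(-9 + 0) = 29*(-9) = -261)
(R + T) + L = (2144 + 381) - 261 = 2525 - 261 = 2264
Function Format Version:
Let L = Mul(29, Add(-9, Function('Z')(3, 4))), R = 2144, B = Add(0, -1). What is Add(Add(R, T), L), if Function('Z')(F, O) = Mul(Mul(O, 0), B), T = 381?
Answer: 2264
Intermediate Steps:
B = -1
Function('Z')(F, O) = 0 (Function('Z')(F, O) = Mul(Mul(O, 0), -1) = Mul(0, -1) = 0)
L = -261 (L = Mul(29, Add(-9, 0)) = Mul(29, -9) = -261)
Add(Add(R, T), L) = Add(Add(2144, 381), -261) = Add(2525, -261) = 2264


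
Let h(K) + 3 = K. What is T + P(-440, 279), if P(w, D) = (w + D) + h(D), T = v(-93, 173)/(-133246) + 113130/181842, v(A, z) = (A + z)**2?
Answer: 233360669280/2019143261 ≈ 115.57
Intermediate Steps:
h(K) = -3 + K
T = 1159194265/2019143261 (T = (-93 + 173)**2/(-133246) + 113130/181842 = 80**2*(-1/133246) + 113130*(1/181842) = 6400*(-1/133246) + 18855/30307 = -3200/66623 + 18855/30307 = 1159194265/2019143261 ≈ 0.57410)
P(w, D) = -3 + w + 2*D (P(w, D) = (w + D) + (-3 + D) = (D + w) + (-3 + D) = -3 + w + 2*D)
T + P(-440, 279) = 1159194265/2019143261 + (-3 - 440 + 2*279) = 1159194265/2019143261 + (-3 - 440 + 558) = 1159194265/2019143261 + 115 = 233360669280/2019143261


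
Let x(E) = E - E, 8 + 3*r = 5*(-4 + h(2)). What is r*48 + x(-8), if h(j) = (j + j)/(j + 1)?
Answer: -1024/3 ≈ -341.33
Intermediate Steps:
h(j) = 2*j/(1 + j) (h(j) = (2*j)/(1 + j) = 2*j/(1 + j))
r = -64/9 (r = -8/3 + (5*(-4 + 2*2/(1 + 2)))/3 = -8/3 + (5*(-4 + 2*2/3))/3 = -8/3 + (5*(-4 + 2*2*(1/3)))/3 = -8/3 + (5*(-4 + 4/3))/3 = -8/3 + (5*(-8/3))/3 = -8/3 + (1/3)*(-40/3) = -8/3 - 40/9 = -64/9 ≈ -7.1111)
x(E) = 0
r*48 + x(-8) = -64/9*48 + 0 = -1024/3 + 0 = -1024/3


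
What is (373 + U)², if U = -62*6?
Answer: 1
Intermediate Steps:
U = -372
(373 + U)² = (373 - 372)² = 1² = 1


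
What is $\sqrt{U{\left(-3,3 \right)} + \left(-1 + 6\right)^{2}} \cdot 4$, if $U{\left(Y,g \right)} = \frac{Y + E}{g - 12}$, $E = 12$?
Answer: $8 \sqrt{6} \approx 19.596$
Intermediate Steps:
$U{\left(Y,g \right)} = \frac{12 + Y}{-12 + g}$ ($U{\left(Y,g \right)} = \frac{Y + 12}{g - 12} = \frac{12 + Y}{-12 + g}$)
$\sqrt{U{\left(-3,3 \right)} + \left(-1 + 6\right)^{2}} \cdot 4 = \sqrt{\frac{12 - 3}{-12 + 3} + \left(-1 + 6\right)^{2}} \cdot 4 = \sqrt{\frac{1}{-9} \cdot 9 + 5^{2}} \cdot 4 = \sqrt{\left(- \frac{1}{9}\right) 9 + 25} \cdot 4 = \sqrt{-1 + 25} \cdot 4 = \sqrt{24} \cdot 4 = 2 \sqrt{6} \cdot 4 = 8 \sqrt{6}$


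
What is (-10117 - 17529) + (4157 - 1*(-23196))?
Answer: -293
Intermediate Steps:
(-10117 - 17529) + (4157 - 1*(-23196)) = -27646 + (4157 + 23196) = -27646 + 27353 = -293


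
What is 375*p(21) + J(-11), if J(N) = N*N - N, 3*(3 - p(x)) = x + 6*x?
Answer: -17118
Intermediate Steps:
p(x) = 3 - 7*x/3 (p(x) = 3 - (x + 6*x)/3 = 3 - 7*x/3)
J(N) = N² - N
375*p(21) + J(-11) = 375*(3 - 7/3*21) - 11*(-1 - 11) = 375*(3 - 49) - 11*(-12) = 375*(-46) + 132 = -17250 + 132 = -17118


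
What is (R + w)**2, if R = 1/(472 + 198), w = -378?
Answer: 64140121081/448900 ≈ 1.4288e+5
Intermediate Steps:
R = 1/670 ≈ 0.0014925
(R + w)**2 = (1/670 - 378)**2 = (-253259/670)**2 = 64140121081/448900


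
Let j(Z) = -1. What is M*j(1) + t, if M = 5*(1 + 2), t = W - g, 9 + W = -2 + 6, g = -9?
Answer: -11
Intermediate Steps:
W = -5 (W = -9 + (-2 + 6) = -9 + 4 = -5)
t = 4 (t = -5 - 1*(-9) = -5 + 9 = 4)
M = 15 (M = 5*3 = 15)
M*j(1) + t = 15*(-1) + 4 = -15 + 4 = -11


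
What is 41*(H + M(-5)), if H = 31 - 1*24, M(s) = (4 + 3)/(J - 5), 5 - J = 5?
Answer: 1148/5 ≈ 229.60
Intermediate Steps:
J = 0 (J = 5 - 1*5 = 5 - 5 = 0)
M(s) = -7/5 (M(s) = (4 + 3)/(0 - 5) = 7/(-5) = 7*(-⅕) = -7/5)
H = 7 (H = 31 - 24 = 7)
41*(H + M(-5)) = 41*(7 - 7/5) = 41*(28/5) = 1148/5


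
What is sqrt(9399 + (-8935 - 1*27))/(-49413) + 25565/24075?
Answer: 5113/4815 - sqrt(437)/49413 ≈ 1.0615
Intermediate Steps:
sqrt(9399 + (-8935 - 1*27))/(-49413) + 25565/24075 = sqrt(9399 + (-8935 - 27))*(-1/49413) + 25565*(1/24075) = sqrt(9399 - 8962)*(-1/49413) + 5113/4815 = sqrt(437)*(-1/49413) + 5113/4815 = -sqrt(437)/49413 + 5113/4815 = 5113/4815 - sqrt(437)/49413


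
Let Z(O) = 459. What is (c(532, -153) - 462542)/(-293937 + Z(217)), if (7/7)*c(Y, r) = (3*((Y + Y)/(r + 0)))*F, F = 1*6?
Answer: 3932671/2494563 ≈ 1.5765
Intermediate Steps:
F = 6
c(Y, r) = 36*Y/r (c(Y, r) = (3*((Y + Y)/(r + 0)))*6 = (3*((2*Y)/r))*6 = (3*(2*Y/r))*6 = (6*Y/r)*6 = 36*Y/r)
(c(532, -153) - 462542)/(-293937 + Z(217)) = (36*532/(-153) - 462542)/(-293937 + 459) = (36*532*(-1/153) - 462542)/(-293478) = (-2128/17 - 462542)*(-1/293478) = -7865342/17*(-1/293478) = 3932671/2494563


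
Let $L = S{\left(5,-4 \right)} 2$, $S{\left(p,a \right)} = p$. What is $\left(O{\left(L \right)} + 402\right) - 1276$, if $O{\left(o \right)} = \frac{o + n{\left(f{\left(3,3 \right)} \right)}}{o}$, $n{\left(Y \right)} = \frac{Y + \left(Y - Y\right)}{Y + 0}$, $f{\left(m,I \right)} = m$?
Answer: $- \frac{8729}{10} \approx -872.9$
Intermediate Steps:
$n{\left(Y \right)} = 1$ ($n{\left(Y \right)} = \frac{Y + 0}{Y} = \frac{Y}{Y} = 1$)
$L = 10$ ($L = 5 \cdot 2 = 10$)
$O{\left(o \right)} = \frac{1 + o}{o}$ ($O{\left(o \right)} = \frac{o + 1}{o} = \frac{1 + o}{o}$)
$\left(O{\left(L \right)} + 402\right) - 1276 = \left(\frac{1 + 10}{10} + 402\right) - 1276 = \left(\frac{1}{10} \cdot 11 + 402\right) - 1276 = \left(\frac{11}{10} + 402\right) - 1276 = \frac{4031}{10} - 1276 = - \frac{8729}{10}$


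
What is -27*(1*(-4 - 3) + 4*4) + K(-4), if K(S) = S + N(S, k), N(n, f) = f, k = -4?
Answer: -251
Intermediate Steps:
K(S) = -4 + S (K(S) = S - 4 = -4 + S)
-27*(1*(-4 - 3) + 4*4) + K(-4) = -27*(1*(-4 - 3) + 4*4) + (-4 - 4) = -27*(1*(-7) + 16) - 8 = -27*(-7 + 16) - 8 = -27*9 - 8 = -243 - 8 = -251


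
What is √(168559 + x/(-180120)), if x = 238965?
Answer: √6076169704082/6004 ≈ 410.56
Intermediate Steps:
√(168559 + x/(-180120)) = √(168559 + 238965/(-180120)) = √(168559 + 238965*(-1/180120)) = √(168559 - 15931/12008) = √(2024040541/12008) = √6076169704082/6004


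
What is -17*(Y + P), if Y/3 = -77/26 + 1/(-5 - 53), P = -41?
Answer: 320042/377 ≈ 848.92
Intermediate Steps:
Y = -3369/377 (Y = 3*(-77/26 + 1/(-5 - 53)) = 3*(-77*1/26 + 1/(-58)) = 3*(-77/26 - 1/58) = 3*(-1123/377) = -3369/377 ≈ -8.9363)
-17*(Y + P) = -17*(-3369/377 - 41) = -17*(-18826/377) = 320042/377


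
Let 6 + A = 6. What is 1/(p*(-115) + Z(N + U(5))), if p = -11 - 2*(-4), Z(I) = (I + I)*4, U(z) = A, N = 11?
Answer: 1/433 ≈ 0.0023095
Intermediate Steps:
A = 0 (A = -6 + 6 = 0)
U(z) = 0
Z(I) = 8*I (Z(I) = (2*I)*4 = 8*I)
p = -3 (p = -11 + 8 = -3)
1/(p*(-115) + Z(N + U(5))) = 1/(-3*(-115) + 8*(11 + 0)) = 1/(345 + 8*11) = 1/(345 + 88) = 1/433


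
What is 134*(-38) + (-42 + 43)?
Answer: -5091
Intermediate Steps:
134*(-38) + (-42 + 43) = -5092 + 1 = -5091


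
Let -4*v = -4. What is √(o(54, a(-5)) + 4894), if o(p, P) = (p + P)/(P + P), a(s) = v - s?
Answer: √4899 ≈ 69.993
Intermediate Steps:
v = 1 (v = -¼*(-4) = 1)
a(s) = 1 - s
o(p, P) = (P + p)/(2*P) (o(p, P) = (P + p)/((2*P)) = (P + p)*(1/(2*P)) = (P + p)/(2*P))
√(o(54, a(-5)) + 4894) = √(((1 - 1*(-5)) + 54)/(2*(1 - 1*(-5))) + 4894) = √(((1 + 5) + 54)/(2*(1 + 5)) + 4894) = √((½)*(6 + 54)/6 + 4894) = √((½)*(⅙)*60 + 4894) = √(5 + 4894) = √4899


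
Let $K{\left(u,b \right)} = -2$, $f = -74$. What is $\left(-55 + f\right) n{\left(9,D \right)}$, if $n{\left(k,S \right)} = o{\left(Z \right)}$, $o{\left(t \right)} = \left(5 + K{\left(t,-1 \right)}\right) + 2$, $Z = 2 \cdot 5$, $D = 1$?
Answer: $-645$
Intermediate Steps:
$Z = 10$
$o{\left(t \right)} = 5$ ($o{\left(t \right)} = \left(5 - 2\right) + 2 = 3 + 2 = 5$)
$n{\left(k,S \right)} = 5$
$\left(-55 + f\right) n{\left(9,D \right)} = \left(-55 - 74\right) 5 = \left(-129\right) 5 = -645$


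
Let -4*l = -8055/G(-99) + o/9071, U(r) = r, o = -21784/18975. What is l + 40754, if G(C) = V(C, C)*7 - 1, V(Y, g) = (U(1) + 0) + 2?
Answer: 112511995514011/2753955600 ≈ 40855.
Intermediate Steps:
o = -21784/18975 (o = -21784*1/18975 = -21784/18975 ≈ -1.1480)
V(Y, g) = 3 (V(Y, g) = (1 + 0) + 2 = 1 + 2 = 3)
G(C) = 20 (G(C) = 3*7 - 1 = 21 - 1 = 20)
l = 277288991611/2753955600 (l = -(-8055/20 - 21784/18975/9071)/4 = -(-8055*1/20 - 21784/18975*1/9071)/4 = -(-1611/4 - 21784/172122225)/4 = -¼*(-277288991611/688488900) = 277288991611/2753955600 ≈ 100.69)
l + 40754 = 277288991611/2753955600 + 40754 = 112511995514011/2753955600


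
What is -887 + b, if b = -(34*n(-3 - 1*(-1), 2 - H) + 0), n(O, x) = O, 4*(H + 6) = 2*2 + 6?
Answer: -819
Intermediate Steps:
H = -7/2 (H = -6 + (2*2 + 6)/4 = -6 + (4 + 6)/4 = -6 + (¼)*10 = -6 + 5/2 = -7/2 ≈ -3.5000)
b = 68 (b = -(34*(-3 - 1*(-1)) + 0) = -(34*(-3 + 1) + 0) = -(34*(-2) + 0) = -(-68 + 0) = -1*(-68) = 68)
-887 + b = -887 + 68 = -819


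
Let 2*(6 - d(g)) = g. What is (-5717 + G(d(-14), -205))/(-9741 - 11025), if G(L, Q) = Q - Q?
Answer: 5717/20766 ≈ 0.27531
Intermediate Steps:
d(g) = 6 - g/2
G(L, Q) = 0
(-5717 + G(d(-14), -205))/(-9741 - 11025) = (-5717 + 0)/(-9741 - 11025) = -5717/(-20766) = -5717*(-1/20766) = 5717/20766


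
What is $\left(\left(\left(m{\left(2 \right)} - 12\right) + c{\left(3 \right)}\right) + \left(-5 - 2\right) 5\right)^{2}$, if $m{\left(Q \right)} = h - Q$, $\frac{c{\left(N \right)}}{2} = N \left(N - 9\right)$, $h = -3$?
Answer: $7744$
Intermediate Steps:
$c{\left(N \right)} = 2 N \left(-9 + N\right)$ ($c{\left(N \right)} = 2 N \left(N - 9\right) = 2 N \left(-9 + N\right)$)
$m{\left(Q \right)} = -3 - Q$
$\left(\left(\left(m{\left(2 \right)} - 12\right) + c{\left(3 \right)}\right) + \left(-5 - 2\right) 5\right)^{2} = \left(\left(\left(\left(-3 - 2\right) - 12\right) + 2 \cdot 3 \left(-9 + 3\right)\right) + \left(-5 - 2\right) 5\right)^{2} = \left(\left(\left(\left(-3 - 2\right) - 12\right) + 2 \cdot 3 \left(-6\right)\right) - 35\right)^{2} = \left(\left(\left(-5 - 12\right) - 36\right) - 35\right)^{2} = \left(\left(-17 - 36\right) - 35\right)^{2} = \left(-53 - 35\right)^{2} = \left(-88\right)^{2} = 7744$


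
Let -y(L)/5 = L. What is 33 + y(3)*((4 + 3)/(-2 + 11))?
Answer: 64/3 ≈ 21.333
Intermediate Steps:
y(L) = -5*L
33 + y(3)*((4 + 3)/(-2 + 11)) = 33 + (-5*3)*((4 + 3)/(-2 + 11)) = 33 - 105/9 = 33 - 15*7/9 = 33 - 35/3 = 64/3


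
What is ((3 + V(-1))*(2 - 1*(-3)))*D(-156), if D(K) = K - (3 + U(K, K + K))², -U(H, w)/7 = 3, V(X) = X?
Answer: -4800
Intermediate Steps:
U(H, w) = -21 (U(H, w) = -7*3 = -21)
D(K) = -324 + K (D(K) = K - (3 - 21)² = K - 1*(-18)² = K - 1*324 = K - 324 = -324 + K)
((3 + V(-1))*(2 - 1*(-3)))*D(-156) = ((3 - 1)*(2 - 1*(-3)))*(-324 - 156) = (2*(2 + 3))*(-480) = (2*5)*(-480) = 10*(-480) = -4800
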